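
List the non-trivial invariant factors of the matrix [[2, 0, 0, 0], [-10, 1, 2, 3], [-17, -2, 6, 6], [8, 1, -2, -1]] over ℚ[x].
The Jordan structure of A has elementary divisors (x - 2)^2, (x - 2)^2. Arranging the block sizes at each eigenvalue in decreasing order and taking row products gives the invariant factors.

Invariant factors (smallest first, each dividing the next): (x - 2)^2, (x - 2)^2.

Check: the last factor (x - 2)^2 is the minimal polynomial, and the product (x - 2)^4 is the characteristic polynomial.

(x - 2)^2, (x - 2)^2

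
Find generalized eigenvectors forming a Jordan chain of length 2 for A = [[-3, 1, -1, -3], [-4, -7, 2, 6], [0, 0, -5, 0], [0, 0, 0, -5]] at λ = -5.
We seek v_1 ∈ ker((A + 5I)^2) \ ker(A + 5I), then set v_{i+1} = (A + 5I) v_i.

One such chain is v_1 = [[0, 1, 0, 0]]^T, v_2 = [[1, -2, 0, 0]]^T. Check: (A + 5I) v_2 = [[0, 0, 0, 0]]^T = 0.

v_1 = [[0, 1, 0, 0]]^T, v_2 = [[1, -2, 0, 0]]^T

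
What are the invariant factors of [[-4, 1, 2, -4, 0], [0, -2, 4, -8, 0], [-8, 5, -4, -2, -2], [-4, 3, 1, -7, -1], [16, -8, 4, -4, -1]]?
x + 4, (x + 3)^2(x + 4)^2

The Jordan structure of A has elementary divisors (x + 4)^2, (x + 4), (x + 3)^2. Arranging the block sizes at each eigenvalue in decreasing order and taking row products gives the invariant factors.

Invariant factors (smallest first, each dividing the next): x + 4, (x + 3)^2(x + 4)^2.

Check: the last factor (x + 3)^2(x + 4)^2 is the minimal polynomial, and the product (x + 3)^2(x + 4)^3 is the characteristic polynomial.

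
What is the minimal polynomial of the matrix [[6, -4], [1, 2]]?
m_A(x) = (x - 4)^2

The characteristic polynomial factors as (x - 4)^2. The minimal polynomial is ∏(x - λ)^{k_λ} where k_λ is the size of the largest Jordan block at λ.

For λ = 4: rank(A - 4I) = 1, and the largest Jordan block has size 2 (the smallest k with rank((A - 4I)^k) = rank((A - 4I)^(k+1))).

So m_A(x) = (x - 4)^2.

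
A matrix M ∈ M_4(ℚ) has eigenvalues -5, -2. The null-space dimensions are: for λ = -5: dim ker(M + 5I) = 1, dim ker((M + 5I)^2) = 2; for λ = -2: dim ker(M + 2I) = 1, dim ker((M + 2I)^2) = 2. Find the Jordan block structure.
λ = -5: successive nullity increments [1, 1] count blocks of size ≥ k; block sizes are [2].
λ = -2: successive nullity increments [1, 1] count blocks of size ≥ k; block sizes are [2].

Jordan blocks: (-5, 2), (-2, 2)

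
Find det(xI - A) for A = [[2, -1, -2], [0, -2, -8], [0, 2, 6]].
xI - A = [[x - 2, 1, 2], [0, x + 2, 8], [0, -2, x - 6]].

Expanding det(xI - A) along the first row:
det(xI - A) = + (x - 2)·det([[x + 2, 8], [-2, x - 6]]) - (1)·det([[0, 8], [0, x - 6]]) + (2)·det([[0, x + 2], [0, -2]]).

Evaluating gives χ_A(x) = x^3 - 6x^2 + 12x - 8 = (x - 2)^3.

χ_A(x) = (x - 2)^3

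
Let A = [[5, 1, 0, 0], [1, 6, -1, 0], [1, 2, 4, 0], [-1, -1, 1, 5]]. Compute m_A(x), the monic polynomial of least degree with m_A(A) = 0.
The characteristic polynomial factors as (x - 5)^4. The minimal polynomial is ∏(x - λ)^{k_λ} where k_λ is the size of the largest Jordan block at λ.

For λ = 5: rank(A - 5I) = 2, and the largest Jordan block has size 3 (the smallest k with rank((A - 5I)^k) = rank((A - 5I)^(k+1))).

So m_A(x) = (x - 5)^3.

m_A(x) = (x - 5)^3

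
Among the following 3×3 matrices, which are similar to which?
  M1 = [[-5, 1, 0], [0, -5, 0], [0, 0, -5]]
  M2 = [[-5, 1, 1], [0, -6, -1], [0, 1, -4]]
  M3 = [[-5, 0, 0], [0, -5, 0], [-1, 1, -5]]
Characteristic polynomials: χ_{M1} = (x + 5)^3, χ_{M2} = (x + 5)^3, χ_{M3} = (x + 5)^3.

{M1, M2, M3}: invariant factors x + 5, (x + 5)^2.

Matrices are similar if and only if their invariant-factor lists agree; the partition into similarity classes is {M1, M2, M3}.

1 class: {M1, M2, M3}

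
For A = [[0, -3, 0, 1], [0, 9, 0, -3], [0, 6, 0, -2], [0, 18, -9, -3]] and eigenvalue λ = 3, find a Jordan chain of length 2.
v_1 = [[0, 0, 0, 1]]^T, v_2 = [[1, -3, -2, -6]]^T

We seek v_1 ∈ ker((A - 3I)^2) \ ker(A - 3I), then set v_{i+1} = (A - 3I) v_i.

One such chain is v_1 = [[0, 0, 0, 1]]^T, v_2 = [[1, -3, -2, -6]]^T. Check: (A - 3I) v_2 = [[0, 0, 0, 0]]^T = 0.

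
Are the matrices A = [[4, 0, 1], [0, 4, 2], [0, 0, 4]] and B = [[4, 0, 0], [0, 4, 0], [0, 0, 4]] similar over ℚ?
Both have characteristic polynomial (x - 4)^3, but the minimal polynomial of A is (x - 4)^2 while the minimal polynomial of B is x - 4. The minimal polynomial is a similarity invariant, so A and B are not similar.

No.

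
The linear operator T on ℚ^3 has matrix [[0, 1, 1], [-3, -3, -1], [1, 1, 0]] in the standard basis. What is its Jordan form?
The characteristic polynomial is det(xI - A) = (x + 1)^3, so the eigenvalues are -1 (algebraic multiplicity 3).

For λ = -1: rank(A + I) = 2, rank((A + I)^2) = 1, rank((A + I)^3) = 0. The eigenspace has dimension 3 - 2 = 1, so there is 1 Jordan block; the rank sequence gives block sizes [3].

Assembling the blocks gives the Jordan form J above.

J = [[-1, 1, 0], [0, -1, 1], [0, 0, -1]]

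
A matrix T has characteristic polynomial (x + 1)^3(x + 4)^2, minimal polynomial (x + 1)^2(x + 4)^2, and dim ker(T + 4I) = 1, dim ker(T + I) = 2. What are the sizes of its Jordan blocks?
λ = -4: algebraic multiplicity 2 (exponent in χ_T), largest block size 2 (exponent in m_T), 1 block (geometric multiplicity). This forces block sizes [2].
λ = -1: algebraic multiplicity 3 (exponent in χ_T), largest block size 2 (exponent in m_T), 2 blocks (geometric multiplicity). These force block sizes [2, 1].

Jordan blocks: (-4, 2), (-1, 2), (-1, 1)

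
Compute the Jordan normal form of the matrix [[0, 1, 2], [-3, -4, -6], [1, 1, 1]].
J = [[-1, 1, 0], [0, -1, 0], [0, 0, -1]]

The characteristic polynomial is det(xI - A) = (x + 1)^3, so the eigenvalues are -1 (algebraic multiplicity 3).

For λ = -1: rank(A + I) = 1, rank((A + I)^2) = 0. The eigenspace has dimension 3 - 1 = 2, so there are 2 Jordan blocks; the rank sequence gives block sizes [2, 1].

Assembling the blocks gives the Jordan form J above.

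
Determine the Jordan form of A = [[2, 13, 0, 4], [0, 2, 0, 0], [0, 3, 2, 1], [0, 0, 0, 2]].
J = [[2, 1, 0, 0], [0, 2, 0, 0], [0, 0, 2, 1], [0, 0, 0, 2]]

The characteristic polynomial is det(xI - A) = (x - 2)^4, so the eigenvalues are 2 (algebraic multiplicity 4).

For λ = 2: rank(A - 2I) = 2, rank((A - 2I)^2) = 0. The eigenspace has dimension 4 - 2 = 2, so there are 2 Jordan blocks; the rank sequence gives block sizes [2, 2].

Assembling the blocks gives the Jordan form J above.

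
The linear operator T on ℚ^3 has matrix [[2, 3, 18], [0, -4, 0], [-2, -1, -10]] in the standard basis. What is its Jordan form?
J = [[-4, 1, 0], [0, -4, 0], [0, 0, -4]]

The characteristic polynomial is det(xI - A) = (x + 4)^3, so the eigenvalues are -4 (algebraic multiplicity 3).

For λ = -4: rank(A + 4I) = 1, rank((A + 4I)^2) = 0. The eigenspace has dimension 3 - 1 = 2, so there are 2 Jordan blocks; the rank sequence gives block sizes [2, 1].

Assembling the blocks gives the Jordan form J above.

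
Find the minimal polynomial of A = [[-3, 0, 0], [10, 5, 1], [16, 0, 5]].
The characteristic polynomial factors as (x - 5)^2(x + 3). The minimal polynomial is ∏(x - λ)^{k_λ} where k_λ is the size of the largest Jordan block at λ.

For λ = -3: rank(A + 3I) = 2, and the largest Jordan block has size 1 (the smallest k with rank((A + 3I)^k) = rank((A + 3I)^(k+1))).
For λ = 5: rank(A - 5I) = 2, and the largest Jordan block has size 2 (the smallest k with rank((A - 5I)^k) = rank((A - 5I)^(k+1))).

So m_A(x) = (x - 5)^2(x + 3).

m_A(x) = (x - 5)^2(x + 3)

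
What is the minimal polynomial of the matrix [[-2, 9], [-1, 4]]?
m_A(x) = (x - 1)^2

The characteristic polynomial factors as (x - 1)^2. The minimal polynomial is ∏(x - λ)^{k_λ} where k_λ is the size of the largest Jordan block at λ.

For λ = 1: rank(A - I) = 1, and the largest Jordan block has size 2 (the smallest k with rank((A - I)^k) = rank((A - I)^(k+1))).

So m_A(x) = (x - 1)^2.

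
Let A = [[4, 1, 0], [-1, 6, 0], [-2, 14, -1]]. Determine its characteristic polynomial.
χ_A(x) = (x - 5)^2(x + 1)

xI - A = [[x - 4, -1, 0], [1, x - 6, 0], [2, -14, x + 1]].

Expanding det(xI - A) along the first row:
det(xI - A) = + (x - 4)·det([[x - 6, 0], [-14, x + 1]]) - (-1)·det([[1, 0], [2, x + 1]]) + (0)·det([[1, x - 6], [2, -14]]).

Evaluating gives χ_A(x) = x^3 - 9x^2 + 15x + 25 = (x - 5)^2(x + 1).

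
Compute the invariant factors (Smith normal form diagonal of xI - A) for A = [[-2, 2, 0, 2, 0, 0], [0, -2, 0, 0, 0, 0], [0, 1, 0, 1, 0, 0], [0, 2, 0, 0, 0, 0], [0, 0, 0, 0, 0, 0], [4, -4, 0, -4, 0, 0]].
The Jordan structure of A has elementary divisors (x + 2), (x + 2), x^2, x, x. Arranging the block sizes at each eigenvalue in decreasing order and taking row products gives the invariant factors.

Invariant factors (smallest first, each dividing the next): x, x(x + 2), x^2(x + 2).

Check: the last factor x^2(x + 2) is the minimal polynomial, and the product x^4(x + 2)^2 is the characteristic polynomial.

x, x(x + 2), x^2(x + 2)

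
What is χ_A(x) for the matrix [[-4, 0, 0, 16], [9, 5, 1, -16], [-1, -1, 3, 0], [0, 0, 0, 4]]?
χ_A(x) = (x - 4)^3(x + 4)

xI - A = [[x + 4, 0, 0, -16], [-9, x - 5, -1, 16], [1, 1, x - 3, 0], [0, 0, 0, x - 4]].

Expanding det(xI - A) along the first row:
det(xI - A) = + (x + 4)·det([[x - 5, -1, 16], [1, x - 3, 0], [0, 0, x - 4]]) - (0)·det([[-9, -1, 16], [1, x - 3, 0], [0, 0, x - 4]]) + (0)·det([[-9, x - 5, 16], [1, 1, 0], [0, 0, x - 4]]) - (-16)·det([[-9, x - 5, -1], [1, 1, x - 3], [0, 0, 0]]).

Evaluating gives χ_A(x) = x^4 - 8x^3 + 128x - 256 = (x - 4)^3(x + 4).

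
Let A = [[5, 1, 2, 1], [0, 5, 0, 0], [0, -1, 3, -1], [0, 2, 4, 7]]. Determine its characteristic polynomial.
χ_A(x) = (x - 5)^4

xI - A = [[x - 5, -1, -2, -1], [0, x - 5, 0, 0], [0, 1, x - 3, 1], [0, -2, -4, x - 7]].

Expanding det(xI - A) along the first row:
det(xI - A) = + (x - 5)·det([[x - 5, 0, 0], [1, x - 3, 1], [-2, -4, x - 7]]) - (-1)·det([[0, 0, 0], [0, x - 3, 1], [0, -4, x - 7]]) + (-2)·det([[0, x - 5, 0], [0, 1, 1], [0, -2, x - 7]]) - (-1)·det([[0, x - 5, 0], [0, 1, x - 3], [0, -2, -4]]).

Evaluating gives χ_A(x) = x^4 - 20x^3 + 150x^2 - 500x + 625 = (x - 5)^4.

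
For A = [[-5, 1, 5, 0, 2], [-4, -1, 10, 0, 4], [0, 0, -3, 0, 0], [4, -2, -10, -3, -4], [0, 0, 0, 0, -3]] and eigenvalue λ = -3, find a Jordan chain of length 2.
v_1 = [[-3, -3, -2, 5, 4]]^T, v_2 = [[1, 2, 0, -2, 0]]^T

We seek v_1 ∈ ker((A + 3I)^2) \ ker(A + 3I), then set v_{i+1} = (A + 3I) v_i.

One such chain is v_1 = [[-3, -3, -2, 5, 4]]^T, v_2 = [[1, 2, 0, -2, 0]]^T. Check: (A + 3I) v_2 = [[0, 0, 0, 0, 0]]^T = 0.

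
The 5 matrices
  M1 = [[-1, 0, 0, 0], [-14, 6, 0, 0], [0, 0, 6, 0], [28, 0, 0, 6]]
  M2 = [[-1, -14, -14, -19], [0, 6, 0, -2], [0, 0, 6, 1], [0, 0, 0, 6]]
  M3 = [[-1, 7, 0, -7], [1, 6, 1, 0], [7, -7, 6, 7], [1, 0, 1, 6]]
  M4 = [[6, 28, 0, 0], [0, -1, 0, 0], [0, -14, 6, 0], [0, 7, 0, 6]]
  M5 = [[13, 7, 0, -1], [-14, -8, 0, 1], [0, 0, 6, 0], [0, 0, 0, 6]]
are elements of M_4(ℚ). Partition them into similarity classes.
2 classes: {M1, M4}, {M2, M3, M5}

Characteristic polynomials: χ_{M1} = (x - 6)^3(x + 1), χ_{M2} = (x - 6)^3(x + 1), χ_{M3} = (x - 6)^3(x + 1), χ_{M4} = (x - 6)^3(x + 1), χ_{M5} = (x - 6)^3(x + 1).

{M1, M4}: invariant factors x - 6, x - 6, (x - 6)(x + 1).

{M2, M3, M5}: invariant factors x - 6, (x - 6)^2(x + 1).

Matrices are similar if and only if their invariant-factor lists agree; the partition into similarity classes is {M1, M4}, {M2, M3, M5}.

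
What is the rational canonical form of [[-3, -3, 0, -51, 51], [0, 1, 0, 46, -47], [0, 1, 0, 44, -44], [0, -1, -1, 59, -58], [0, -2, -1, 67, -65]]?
The invariant factors of A (the non-unit diagonal entries of the Smith normal form of xI - A over ℚ[x]) are x + 3, (x - 3)(x + 2)(x + 3)^2, each dividing the next. The characteristic polynomial is their product, (x - 3)(x + 2)(x + 3)^3.

The rational canonical form is the block-diagonal matrix of companion matrices C(f_i):
R = [[-3, 0, 0, 0, 0], [0, 0, 0, 0, 54], [0, 1, 0, 0, 45], [0, 0, 1, 0, 3], [0, 0, 0, 1, -5]].

R = [[-3, 0, 0, 0, 0], [0, 0, 0, 0, 54], [0, 1, 0, 0, 45], [0, 0, 1, 0, 3], [0, 0, 0, 1, -5]]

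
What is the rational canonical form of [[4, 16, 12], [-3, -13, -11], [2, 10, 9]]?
The invariant factors of A (the non-unit diagonal entries of the Smith normal form of xI - A over ℚ[x]) are x^3 + x - 4, each dividing the next. The characteristic polynomial is their product, x^3 + x - 4.

The rational canonical form is the block-diagonal matrix of companion matrices C(f_i):
R = [[0, 0, 4], [1, 0, -1], [0, 1, 0]].

Note the characteristic polynomial does not split into linear factors over ℚ, so A has no Jordan form over ℚ; the rational canonical form exists over any field.

R = [[0, 0, 4], [1, 0, -1], [0, 1, 0]]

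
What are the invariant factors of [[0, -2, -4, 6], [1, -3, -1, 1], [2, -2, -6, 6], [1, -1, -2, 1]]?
The Jordan structure of A has elementary divisors (x + 2)^3, (x + 2). Arranging the block sizes at each eigenvalue in decreasing order and taking row products gives the invariant factors.

Invariant factors (smallest first, each dividing the next): x + 2, (x + 2)^3.

Check: the last factor (x + 2)^3 is the minimal polynomial, and the product (x + 2)^4 is the characteristic polynomial.

x + 2, (x + 2)^3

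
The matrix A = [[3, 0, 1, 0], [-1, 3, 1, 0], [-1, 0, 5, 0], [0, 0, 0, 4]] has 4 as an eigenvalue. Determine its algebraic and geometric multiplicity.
algebraic multiplicity 3, geometric multiplicity 2

The characteristic polynomial is (x - 4)^3(x - 3), so the factor x - 4 appears with exponent 3: the algebraic multiplicity is 3.

rank(A - 4I) = 2, so the eigenspace has dimension 4 - 2 = 2: the geometric multiplicity is 2.

Since 2 < 3, A is not diagonalizable.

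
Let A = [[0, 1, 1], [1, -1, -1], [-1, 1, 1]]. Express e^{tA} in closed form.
A has Jordan form J = [[0, 1, 0], [0, 0, 1], [0, 0, 0]] with A = PJP^{-1}, so e^{tA} = P e^{tJ} P^{-1}.

For a Jordan block J_k(λ), e^{tJ_k(λ)} = e^{λt} · (I + tN + t^2 N^2/2! + ... + t^{k-1} N^{k-1}/(k-1)!) where N is the nilpotent superdiagonal part.

Assembling the blocks and conjugating back gives the entries of e^{tA} as shown above.

e^{tA} = [[1, t, t], [t, t^2/2 - t + 1, t*(t - 2)/2], [-t, t*(2 - t)/2, -t^2/2 + t + 1]]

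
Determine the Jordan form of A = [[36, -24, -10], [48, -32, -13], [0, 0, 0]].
The characteristic polynomial is det(xI - A) = x^2(x - 4), so the eigenvalues are 0 (algebraic multiplicity 2), 4 (algebraic multiplicity 1).

For λ = 0: rank(A) = 2, rank(A^2) = 1. The eigenspace has dimension 3 - 2 = 1, so there is 1 Jordan block; the rank sequence gives block sizes [2].

For λ = 4: algebraic multiplicity 1 gives one 1×1 block.

Assembling the blocks gives the Jordan form J above.

J = [[0, 1, 0], [0, 0, 0], [0, 0, 4]]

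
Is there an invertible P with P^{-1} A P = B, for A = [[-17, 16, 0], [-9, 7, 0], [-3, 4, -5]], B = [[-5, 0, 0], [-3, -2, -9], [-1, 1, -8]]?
Two matrices over a field are similar if and only if they have the same invariant factors.

Both A and B have characteristic polynomial (x + 5)^3 and minimal polynomial (x + 5)^2. Computing further, both have invariant factors x + 5, (x + 5)^2. Hence A and B are similar.

Yes.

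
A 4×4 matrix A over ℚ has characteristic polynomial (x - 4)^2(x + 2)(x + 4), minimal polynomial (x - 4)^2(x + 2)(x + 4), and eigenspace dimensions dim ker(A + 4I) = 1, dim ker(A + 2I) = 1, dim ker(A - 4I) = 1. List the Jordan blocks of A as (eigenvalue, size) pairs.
λ = -4: algebraic multiplicity 1 (exponent in χ_A), largest block size 1 (exponent in m_A), 1 block (geometric multiplicity). This forces block sizes [1].
λ = -2: algebraic multiplicity 1 (exponent in χ_A), largest block size 1 (exponent in m_A), 1 block (geometric multiplicity). This forces block sizes [1].
λ = 4: algebraic multiplicity 2 (exponent in χ_A), largest block size 2 (exponent in m_A), 1 block (geometric multiplicity). This forces block sizes [2].

Jordan blocks: (-4, 1), (-2, 1), (4, 2)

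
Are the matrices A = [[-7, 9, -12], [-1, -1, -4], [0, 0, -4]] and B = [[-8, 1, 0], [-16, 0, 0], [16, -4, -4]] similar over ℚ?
Two matrices over a field are similar if and only if they have the same invariant factors.

Both A and B have characteristic polynomial (x + 4)^3 and minimal polynomial (x + 4)^2. Computing further, both have invariant factors x + 4, (x + 4)^2. Hence A and B are similar.

Yes.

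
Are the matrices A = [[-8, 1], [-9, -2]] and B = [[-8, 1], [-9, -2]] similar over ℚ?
Two matrices over a field are similar if and only if they have the same invariant factors.

Both A and B have characteristic polynomial (x + 5)^2 and minimal polynomial (x + 5)^2. Computing further, both have invariant factors (x + 5)^2. Hence A and B are similar.

Yes.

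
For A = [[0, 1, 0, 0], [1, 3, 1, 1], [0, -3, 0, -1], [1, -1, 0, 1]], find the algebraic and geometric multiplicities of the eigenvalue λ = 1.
algebraic multiplicity 4, geometric multiplicity 2

The characteristic polynomial is (x - 1)^4, so the factor x - 1 appears with exponent 4: the algebraic multiplicity is 4.

rank(A - I) = 2, so the eigenspace has dimension 4 - 2 = 2: the geometric multiplicity is 2.

Since 2 < 4, A is not diagonalizable.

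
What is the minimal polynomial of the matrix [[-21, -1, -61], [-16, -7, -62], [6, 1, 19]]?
The characteristic polynomial factors as (x + 3)^3. The minimal polynomial is ∏(x - λ)^{k_λ} where k_λ is the size of the largest Jordan block at λ.

For λ = -3: rank(A + 3I) = 2, and the largest Jordan block has size 3 (the smallest k with rank((A + 3I)^k) = rank((A + 3I)^(k+1))).

So m_A(x) = (x + 3)^3.

m_A(x) = (x + 3)^3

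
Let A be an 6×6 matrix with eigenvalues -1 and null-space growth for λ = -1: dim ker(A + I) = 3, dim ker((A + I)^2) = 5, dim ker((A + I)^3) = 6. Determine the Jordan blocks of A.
Jordan blocks: (-1, 3), (-1, 2), (-1, 1)

λ = -1: successive nullity increments [3, 2, 1] count blocks of size ≥ k; block sizes are [3, 2, 1].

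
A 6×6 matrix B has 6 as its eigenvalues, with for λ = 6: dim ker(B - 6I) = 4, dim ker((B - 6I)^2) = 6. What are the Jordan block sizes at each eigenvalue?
λ = 6: successive nullity increments [4, 2] count blocks of size ≥ k; block sizes are [2, 2, 1, 1].

Jordan blocks: (6, 2), (6, 2), (6, 1), (6, 1)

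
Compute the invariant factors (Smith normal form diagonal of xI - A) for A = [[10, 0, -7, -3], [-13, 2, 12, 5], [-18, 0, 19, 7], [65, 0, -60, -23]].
The Jordan structure of A has elementary divisors (x - 2)^3, (x - 2). Arranging the block sizes at each eigenvalue in decreasing order and taking row products gives the invariant factors.

Invariant factors (smallest first, each dividing the next): x - 2, (x - 2)^3.

Check: the last factor (x - 2)^3 is the minimal polynomial, and the product (x - 2)^4 is the characteristic polynomial.

x - 2, (x - 2)^3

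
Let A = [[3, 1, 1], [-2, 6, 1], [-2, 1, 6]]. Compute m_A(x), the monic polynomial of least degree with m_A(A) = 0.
m_A(x) = (x - 5)^2

The characteristic polynomial factors as (x - 5)^3. The minimal polynomial is ∏(x - λ)^{k_λ} where k_λ is the size of the largest Jordan block at λ.

For λ = 5: rank(A - 5I) = 1, and the largest Jordan block has size 2 (the smallest k with rank((A - 5I)^k) = rank((A - 5I)^(k+1))).

So m_A(x) = (x - 5)^2.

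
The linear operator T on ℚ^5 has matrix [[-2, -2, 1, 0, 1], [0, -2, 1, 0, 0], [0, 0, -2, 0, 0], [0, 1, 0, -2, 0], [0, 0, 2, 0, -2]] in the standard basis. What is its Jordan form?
The characteristic polynomial is det(xI - A) = (x + 2)^5, so the eigenvalues are -2 (algebraic multiplicity 5).

For λ = -2: rank(A + 2I) = 3, rank((A + 2I)^2) = 1, rank((A + 2I)^3) = 0. The eigenspace has dimension 5 - 3 = 2, so there are 2 Jordan blocks; the rank sequence gives block sizes [3, 2].

Assembling the blocks gives the Jordan form J above.

J = [[-2, 1, 0, 0, 0], [0, -2, 1, 0, 0], [0, 0, -2, 0, 0], [0, 0, 0, -2, 1], [0, 0, 0, 0, -2]]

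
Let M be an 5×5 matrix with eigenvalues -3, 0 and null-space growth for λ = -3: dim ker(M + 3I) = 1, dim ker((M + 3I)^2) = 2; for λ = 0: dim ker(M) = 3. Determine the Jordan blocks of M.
Jordan blocks: (-3, 2), (0, 1), (0, 1), (0, 1)

λ = -3: successive nullity increments [1, 1] count blocks of size ≥ k; block sizes are [2].
λ = 0: successive nullity increments [3] count blocks of size ≥ k; block sizes are [1, 1, 1].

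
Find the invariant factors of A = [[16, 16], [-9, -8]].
The Jordan structure of A has elementary divisors (x - 4)^2. Arranging the block sizes at each eigenvalue in decreasing order and taking row products gives the invariant factors.

Invariant factors (smallest first, each dividing the next): (x - 4)^2.

Check: the last factor (x - 4)^2 is the minimal polynomial, and the product (x - 4)^2 is the characteristic polynomial.

(x - 4)^2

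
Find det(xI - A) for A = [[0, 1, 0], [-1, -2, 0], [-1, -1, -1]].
χ_A(x) = (x + 1)^3

xI - A = [[x, -1, 0], [1, x + 2, 0], [1, 1, x + 1]].

Expanding det(xI - A) along the first row:
det(xI - A) = + (x)·det([[x + 2, 0], [1, x + 1]]) - (-1)·det([[1, 0], [1, x + 1]]) + (0)·det([[1, x + 2], [1, 1]]).

Evaluating gives χ_A(x) = x^3 + 3x^2 + 3x + 1 = (x + 1)^3.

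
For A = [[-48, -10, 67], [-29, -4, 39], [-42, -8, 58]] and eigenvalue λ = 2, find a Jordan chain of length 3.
v_1 = [[1, 1, 1]]^T, v_2 = [[7, 4, 6]]^T, v_3 = [[12, 7, 10]]^T

We seek v_1 ∈ ker((A - 2I)^3) \ ker((A - 2I)^2), then set v_{i+1} = (A - 2I) v_i.

One such chain is v_1 = [[1, 1, 1]]^T, v_2 = [[7, 4, 6]]^T, v_3 = [[12, 7, 10]]^T. Check: (A - 2I) v_3 = [[0, 0, 0]]^T = 0.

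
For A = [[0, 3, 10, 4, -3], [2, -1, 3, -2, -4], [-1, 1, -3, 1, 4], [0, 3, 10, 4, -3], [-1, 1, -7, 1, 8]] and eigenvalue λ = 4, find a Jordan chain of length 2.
v_1 = [[-1, -1, 1, -1, 2]]^T, v_2 = [[1, 0, 0, 1, 0]]^T

We seek v_1 ∈ ker((A - 4I)^2) \ ker(A - 4I), then set v_{i+1} = (A - 4I) v_i.

One such chain is v_1 = [[-1, -1, 1, -1, 2]]^T, v_2 = [[1, 0, 0, 1, 0]]^T. Check: (A - 4I) v_2 = [[0, 0, 0, 0, 0]]^T = 0.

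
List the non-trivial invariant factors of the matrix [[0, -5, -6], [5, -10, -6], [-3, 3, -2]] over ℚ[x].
The Jordan structure of A has elementary divisors (x + 5)^2, (x + 2). Arranging the block sizes at each eigenvalue in decreasing order and taking row products gives the invariant factors.

Invariant factors (smallest first, each dividing the next): (x + 2)(x + 5)^2.

Check: the last factor (x + 2)(x + 5)^2 is the minimal polynomial, and the product (x + 2)(x + 5)^2 is the characteristic polynomial.

(x + 2)(x + 5)^2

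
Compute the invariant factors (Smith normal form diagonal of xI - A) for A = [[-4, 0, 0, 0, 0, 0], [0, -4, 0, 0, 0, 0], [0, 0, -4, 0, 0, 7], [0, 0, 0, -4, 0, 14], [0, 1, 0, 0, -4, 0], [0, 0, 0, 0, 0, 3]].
The Jordan structure of A has elementary divisors (x + 4)^2, (x + 4), (x + 4), (x + 4), (x - 3). Arranging the block sizes at each eigenvalue in decreasing order and taking row products gives the invariant factors.

Invariant factors (smallest first, each dividing the next): x + 4, x + 4, x + 4, (x - 3)(x + 4)^2.

Check: the last factor (x - 3)(x + 4)^2 is the minimal polynomial, and the product (x - 3)(x + 4)^5 is the characteristic polynomial.

x + 4, x + 4, x + 4, (x - 3)(x + 4)^2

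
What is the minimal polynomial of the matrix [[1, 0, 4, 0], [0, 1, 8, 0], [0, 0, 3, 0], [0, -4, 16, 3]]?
m_A(x) = (x - 3)(x - 1)

The characteristic polynomial factors as (x - 3)^2(x - 1)^2. The minimal polynomial is ∏(x - λ)^{k_λ} where k_λ is the size of the largest Jordan block at λ.

For λ = 1: rank(A - I) = 2, and the largest Jordan block has size 1 (the smallest k with rank((A - I)^k) = rank((A - I)^(k+1))).
For λ = 3: rank(A - 3I) = 2, and the largest Jordan block has size 1 (the smallest k with rank((A - 3I)^k) = rank((A - 3I)^(k+1))).

So m_A(x) = (x - 3)(x - 1).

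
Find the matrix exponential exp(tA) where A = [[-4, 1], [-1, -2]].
e^{tA} = [[(1 - t)*e^{-3*t}, t*e^{-3*t}], [-t*e^{-3*t}, (t + 1)*e^{-3*t}]]

A has Jordan form J = [[-3, 1], [0, -3]] with A = PJP^{-1}, so e^{tA} = P e^{tJ} P^{-1}.

For a Jordan block J_k(λ), e^{tJ_k(λ)} = e^{λt} · (I + tN + t^2 N^2/2! + ... + t^{k-1} N^{k-1}/(k-1)!) where N is the nilpotent superdiagonal part.

Assembling the blocks and conjugating back gives the entries of e^{tA} as shown above.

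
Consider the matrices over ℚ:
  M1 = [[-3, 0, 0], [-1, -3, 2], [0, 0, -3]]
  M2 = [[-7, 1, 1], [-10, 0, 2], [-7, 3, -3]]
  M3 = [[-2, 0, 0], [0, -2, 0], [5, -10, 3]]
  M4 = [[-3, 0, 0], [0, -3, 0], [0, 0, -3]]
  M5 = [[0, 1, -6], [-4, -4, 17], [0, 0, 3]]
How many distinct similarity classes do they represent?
5 classes: {M1}, {M2}, {M3}, {M4}, {M5}

Characteristic polynomials: χ_{M1} = (x + 3)^3, χ_{M2} = (x + 2)(x + 4)^2, χ_{M3} = (x - 3)(x + 2)^2, χ_{M4} = (x + 3)^3, χ_{M5} = (x - 3)(x + 2)^2.

{M1}: invariant factors x + 3, (x + 3)^2.

{M2}: invariant factors (x + 2)(x + 4)^2.

{M3}: invariant factors x + 2, (x - 3)(x + 2).

{M4}: invariant factors x + 3, x + 3, x + 3.

{M5}: invariant factors (x - 3)(x + 2)^2.

Matrices are similar if and only if their invariant-factor lists agree; the partition into similarity classes is {M1}, {M2}, {M3}, {M4}, {M5}.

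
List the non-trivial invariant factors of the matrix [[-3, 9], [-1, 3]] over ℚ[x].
The Jordan structure of A has elementary divisors x^2. Arranging the block sizes at each eigenvalue in decreasing order and taking row products gives the invariant factors.

Invariant factors (smallest first, each dividing the next): x^2.

Check: the last factor x^2 is the minimal polynomial, and the product x^2 is the characteristic polynomial.

x^2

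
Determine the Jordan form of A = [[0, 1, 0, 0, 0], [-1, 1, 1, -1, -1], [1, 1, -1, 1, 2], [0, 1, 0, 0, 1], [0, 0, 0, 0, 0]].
The characteristic polynomial is det(xI - A) = x^5, so the eigenvalues are 0 (algebraic multiplicity 5).

For λ = 0: rank(A) = 3, rank(A^2) = 1, rank(A^3) = 0. The eigenspace has dimension 5 - 3 = 2, so there are 2 Jordan blocks; the rank sequence gives block sizes [3, 2].

Assembling the blocks gives the Jordan form J above.

J = [[0, 1, 0, 0, 0], [0, 0, 1, 0, 0], [0, 0, 0, 0, 0], [0, 0, 0, 0, 1], [0, 0, 0, 0, 0]]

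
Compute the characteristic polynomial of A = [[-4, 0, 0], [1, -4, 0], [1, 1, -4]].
xI - A = [[x + 4, 0, 0], [-1, x + 4, 0], [-1, -1, x + 4]].

Expanding det(xI - A) along the first row:
det(xI - A) = + (x + 4)·det([[x + 4, 0], [-1, x + 4]]) - (0)·det([[-1, 0], [-1, x + 4]]) + (0)·det([[-1, x + 4], [-1, -1]]).

Evaluating gives χ_A(x) = x^3 + 12x^2 + 48x + 64 = (x + 4)^3.

χ_A(x) = (x + 4)^3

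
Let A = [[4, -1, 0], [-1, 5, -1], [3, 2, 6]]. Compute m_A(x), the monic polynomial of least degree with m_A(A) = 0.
The characteristic polynomial factors as (x - 5)^3. The minimal polynomial is ∏(x - λ)^{k_λ} where k_λ is the size of the largest Jordan block at λ.

For λ = 5: rank(A - 5I) = 2, and the largest Jordan block has size 3 (the smallest k with rank((A - 5I)^k) = rank((A - 5I)^(k+1))).

So m_A(x) = (x - 5)^3.

m_A(x) = (x - 5)^3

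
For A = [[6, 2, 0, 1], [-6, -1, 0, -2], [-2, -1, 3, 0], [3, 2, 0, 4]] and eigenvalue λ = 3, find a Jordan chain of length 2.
v_1 = [[-1, 3, 3, -2]]^T, v_2 = [[1, -2, -1, 1]]^T

We seek v_1 ∈ ker((A - 3I)^2) \ ker(A - 3I), then set v_{i+1} = (A - 3I) v_i.

One such chain is v_1 = [[-1, 3, 3, -2]]^T, v_2 = [[1, -2, -1, 1]]^T. Check: (A - 3I) v_2 = [[0, 0, 0, 0]]^T = 0.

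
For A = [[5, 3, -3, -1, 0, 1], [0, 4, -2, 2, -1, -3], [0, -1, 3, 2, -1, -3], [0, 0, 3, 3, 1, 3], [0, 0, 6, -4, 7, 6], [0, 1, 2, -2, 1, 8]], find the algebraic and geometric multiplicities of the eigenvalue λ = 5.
The characteristic polynomial is (x - 5)^6, so the factor x - 5 appears with exponent 6: the algebraic multiplicity is 6.

rank(A - 5I) = 3, so the eigenspace has dimension 6 - 3 = 3: the geometric multiplicity is 3.

Since 3 < 6, A is not diagonalizable.

algebraic multiplicity 6, geometric multiplicity 3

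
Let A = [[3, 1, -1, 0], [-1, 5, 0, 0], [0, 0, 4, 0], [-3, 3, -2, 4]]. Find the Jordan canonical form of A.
The characteristic polynomial is det(xI - A) = (x - 4)^4, so the eigenvalues are 4 (algebraic multiplicity 4).

For λ = 4: rank(A - 4I) = 2, rank((A - 4I)^2) = 1, rank((A - 4I)^3) = 0. The eigenspace has dimension 4 - 2 = 2, so there are 2 Jordan blocks; the rank sequence gives block sizes [3, 1].

Assembling the blocks gives the Jordan form J above.

J = [[4, 1, 0, 0], [0, 4, 1, 0], [0, 0, 4, 0], [0, 0, 0, 4]]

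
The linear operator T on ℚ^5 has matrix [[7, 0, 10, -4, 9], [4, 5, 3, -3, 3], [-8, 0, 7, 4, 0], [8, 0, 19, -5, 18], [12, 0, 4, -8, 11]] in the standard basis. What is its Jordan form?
J = [[5, 1, 0, 0, 0], [0, 5, 1, 0, 0], [0, 0, 5, 0, 0], [0, 0, 0, 5, 1], [0, 0, 0, 0, 5]]

The characteristic polynomial is det(xI - A) = (x - 5)^5, so the eigenvalues are 5 (algebraic multiplicity 5).

For λ = 5: rank(A - 5I) = 3, rank((A - 5I)^2) = 1, rank((A - 5I)^3) = 0. The eigenspace has dimension 5 - 3 = 2, so there are 2 Jordan blocks; the rank sequence gives block sizes [3, 2].

Assembling the blocks gives the Jordan form J above.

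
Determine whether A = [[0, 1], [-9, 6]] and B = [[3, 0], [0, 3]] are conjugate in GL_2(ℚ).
Both have characteristic polynomial (x - 3)^2, but the minimal polynomial of A is (x - 3)^2 while the minimal polynomial of B is x - 3. The minimal polynomial is a similarity invariant, so A and B are not similar.

No.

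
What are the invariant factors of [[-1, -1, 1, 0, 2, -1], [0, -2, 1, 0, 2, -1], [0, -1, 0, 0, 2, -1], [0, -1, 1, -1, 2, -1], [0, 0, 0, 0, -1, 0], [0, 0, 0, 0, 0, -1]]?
x + 1, x + 1, x + 1, x + 1, (x + 1)^2

The Jordan structure of A has elementary divisors (x + 1)^2, (x + 1), (x + 1), (x + 1), (x + 1). Arranging the block sizes at each eigenvalue in decreasing order and taking row products gives the invariant factors.

Invariant factors (smallest first, each dividing the next): x + 1, x + 1, x + 1, x + 1, (x + 1)^2.

Check: the last factor (x + 1)^2 is the minimal polynomial, and the product (x + 1)^6 is the characteristic polynomial.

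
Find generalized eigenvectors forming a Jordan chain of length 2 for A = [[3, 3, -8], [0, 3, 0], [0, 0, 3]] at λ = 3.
We seek v_1 ∈ ker((A - 3I)^2) \ ker(A - 3I), then set v_{i+1} = (A - 3I) v_i.

One such chain is v_1 = [[-1, 3, 1]]^T, v_2 = [[1, 0, 0]]^T. Check: (A - 3I) v_2 = [[0, 0, 0]]^T = 0.

v_1 = [[-1, 3, 1]]^T, v_2 = [[1, 0, 0]]^T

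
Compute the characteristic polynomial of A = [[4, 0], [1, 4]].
χ_A(x) = (x - 4)^2

xI - A = [[x - 4, 0], [-1, x - 4]].

Expanding det(xI - A) along the first row:
det(xI - A) = + (x - 4)·det([[x - 4]]) - (0)·det([[-1]]).

Evaluating gives χ_A(x) = x^2 - 8x + 16 = (x - 4)^2.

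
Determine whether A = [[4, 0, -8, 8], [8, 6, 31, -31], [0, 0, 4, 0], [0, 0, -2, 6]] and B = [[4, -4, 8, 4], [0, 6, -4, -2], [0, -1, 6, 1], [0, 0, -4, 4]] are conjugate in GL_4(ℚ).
Yes.

Two matrices over a field are similar if and only if they have the same invariant factors.

Both A and B have characteristic polynomial (x - 6)^2(x - 4)^2 and minimal polynomial (x - 6)^2(x - 4). Computing further, both have invariant factors x - 4, (x - 6)^2(x - 4). Hence A and B are similar.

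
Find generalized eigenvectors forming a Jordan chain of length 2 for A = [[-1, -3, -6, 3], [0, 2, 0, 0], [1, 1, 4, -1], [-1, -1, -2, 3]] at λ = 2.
v_1 = [[2, 0, -1, 1]]^T, v_2 = [[3, 0, -1, 1]]^T

We seek v_1 ∈ ker((A - 2I)^2) \ ker(A - 2I), then set v_{i+1} = (A - 2I) v_i.

One such chain is v_1 = [[2, 0, -1, 1]]^T, v_2 = [[3, 0, -1, 1]]^T. Check: (A - 2I) v_2 = [[0, 0, 0, 0]]^T = 0.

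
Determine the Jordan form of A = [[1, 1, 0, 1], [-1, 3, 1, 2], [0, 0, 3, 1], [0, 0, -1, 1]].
J = [[2, 1, 0, 0], [0, 2, 0, 0], [0, 0, 2, 1], [0, 0, 0, 2]]

The characteristic polynomial is det(xI - A) = (x - 2)^4, so the eigenvalues are 2 (algebraic multiplicity 4).

For λ = 2: rank(A - 2I) = 2, rank((A - 2I)^2) = 0. The eigenspace has dimension 4 - 2 = 2, so there are 2 Jordan blocks; the rank sequence gives block sizes [2, 2].

Assembling the blocks gives the Jordan form J above.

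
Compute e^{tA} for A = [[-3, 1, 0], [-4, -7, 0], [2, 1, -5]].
A has Jordan form J = [[-5, 1, 0], [0, -5, 0], [0, 0, -5]] with A = PJP^{-1}, so e^{tA} = P e^{tJ} P^{-1}.

For a Jordan block J_k(λ), e^{tJ_k(λ)} = e^{λt} · (I + tN + t^2 N^2/2! + ... + t^{k-1} N^{k-1}/(k-1)!) where N is the nilpotent superdiagonal part.

Assembling the blocks and conjugating back gives the entries of e^{tA} as shown above.

e^{tA} = [[(2*t + 1)*e^{-5*t}, t*e^{-5*t}, 0], [-4*t*e^{-5*t}, (1 - 2*t)*e^{-5*t}, 0], [2*t*e^{-5*t}, t*e^{-5*t}, e^{-5*t}]]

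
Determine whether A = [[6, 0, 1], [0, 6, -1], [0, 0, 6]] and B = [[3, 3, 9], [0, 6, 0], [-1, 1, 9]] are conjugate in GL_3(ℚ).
Two matrices over a field are similar if and only if they have the same invariant factors.

Both A and B have characteristic polynomial (x - 6)^3 and minimal polynomial (x - 6)^2. Computing further, both have invariant factors x - 6, (x - 6)^2. Hence A and B are similar.

Yes.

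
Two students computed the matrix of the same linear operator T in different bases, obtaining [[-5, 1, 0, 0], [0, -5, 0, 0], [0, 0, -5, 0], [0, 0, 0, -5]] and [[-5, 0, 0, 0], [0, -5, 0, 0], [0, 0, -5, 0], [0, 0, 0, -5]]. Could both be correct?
No.

Both have characteristic polynomial (x + 5)^4, but the minimal polynomial of A is (x + 5)^2 while the minimal polynomial of B is x + 5. The minimal polynomial is a similarity invariant, so A and B are not similar.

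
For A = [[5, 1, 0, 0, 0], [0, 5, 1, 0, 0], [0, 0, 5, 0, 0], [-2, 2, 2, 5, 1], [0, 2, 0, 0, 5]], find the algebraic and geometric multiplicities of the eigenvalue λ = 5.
The characteristic polynomial is (x - 5)^5, so the factor x - 5 appears with exponent 5: the algebraic multiplicity is 5.

rank(A - 5I) = 3, so the eigenspace has dimension 5 - 3 = 2: the geometric multiplicity is 2.

Since 2 < 5, A is not diagonalizable.

algebraic multiplicity 5, geometric multiplicity 2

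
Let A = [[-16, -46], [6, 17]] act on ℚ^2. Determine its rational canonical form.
R = [[0, -4], [1, 1]]

The invariant factors of A (the non-unit diagonal entries of the Smith normal form of xI - A over ℚ[x]) are x^2 - x + 4, each dividing the next. The characteristic polynomial is their product, x^2 - x + 4.

The rational canonical form is the block-diagonal matrix of companion matrices C(f_i):
R = [[0, -4], [1, 1]].

Note the characteristic polynomial does not split into linear factors over ℚ, so A has no Jordan form over ℚ; the rational canonical form exists over any field.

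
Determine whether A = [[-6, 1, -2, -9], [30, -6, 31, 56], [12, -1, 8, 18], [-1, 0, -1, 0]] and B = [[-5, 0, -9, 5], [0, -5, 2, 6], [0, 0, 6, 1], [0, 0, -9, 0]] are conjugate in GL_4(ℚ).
Both have characteristic polynomial (x - 3)^2(x + 5)^2, but the minimal polynomial of A is (x - 3)^2(x + 5)^2 while the minimal polynomial of B is (x - 3)^2(x + 5). The minimal polynomial is a similarity invariant, so A and B are not similar.

No.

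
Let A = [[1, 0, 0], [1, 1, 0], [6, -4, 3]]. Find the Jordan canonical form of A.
J = [[1, 1, 0], [0, 1, 0], [0, 0, 3]]

The characteristic polynomial is det(xI - A) = (x - 3)(x - 1)^2, so the eigenvalues are 1 (algebraic multiplicity 2), 3 (algebraic multiplicity 1).

For λ = 1: rank(A - I) = 2, rank((A - I)^2) = 1. The eigenspace has dimension 3 - 2 = 1, so there is 1 Jordan block; the rank sequence gives block sizes [2].

For λ = 3: algebraic multiplicity 1 gives one 1×1 block.

Assembling the blocks gives the Jordan form J above.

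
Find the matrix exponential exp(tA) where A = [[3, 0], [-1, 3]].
A has Jordan form J = [[3, 1], [0, 3]] with A = PJP^{-1}, so e^{tA} = P e^{tJ} P^{-1}.

For a Jordan block J_k(λ), e^{tJ_k(λ)} = e^{λt} · (I + tN + t^2 N^2/2! + ... + t^{k-1} N^{k-1}/(k-1)!) where N is the nilpotent superdiagonal part.

Assembling the blocks and conjugating back gives the entries of e^{tA} as shown above.

e^{tA} = [[e^{3*t}, 0], [-t*e^{3*t}, e^{3*t}]]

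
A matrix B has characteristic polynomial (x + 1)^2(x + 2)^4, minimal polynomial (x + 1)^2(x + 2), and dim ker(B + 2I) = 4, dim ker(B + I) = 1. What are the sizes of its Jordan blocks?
λ = -2: algebraic multiplicity 4 (exponent in χ_B), largest block size 1 (exponent in m_B), 4 blocks (geometric multiplicity). These force block sizes [1, 1, 1, 1].
λ = -1: algebraic multiplicity 2 (exponent in χ_B), largest block size 2 (exponent in m_B), 1 block (geometric multiplicity). This forces block sizes [2].

Jordan blocks: (-2, 1), (-2, 1), (-2, 1), (-2, 1), (-1, 2)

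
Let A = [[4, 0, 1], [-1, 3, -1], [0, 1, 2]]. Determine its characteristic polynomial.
xI - A = [[x - 4, 0, -1], [1, x - 3, 1], [0, -1, x - 2]].

Expanding det(xI - A) along the first row:
det(xI - A) = + (x - 4)·det([[x - 3, 1], [-1, x - 2]]) - (0)·det([[1, 1], [0, x - 2]]) + (-1)·det([[1, x - 3], [0, -1]]).

Evaluating gives χ_A(x) = x^3 - 9x^2 + 27x - 27 = (x - 3)^3.

χ_A(x) = (x - 3)^3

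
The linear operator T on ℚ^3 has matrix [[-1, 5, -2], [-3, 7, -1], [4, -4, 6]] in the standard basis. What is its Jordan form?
The characteristic polynomial is det(xI - A) = (x - 4)^3, so the eigenvalues are 4 (algebraic multiplicity 3).

For λ = 4: rank(A - 4I) = 2, rank((A - 4I)^2) = 1, rank((A - 4I)^3) = 0. The eigenspace has dimension 3 - 2 = 1, so there is 1 Jordan block; the rank sequence gives block sizes [3].

Assembling the blocks gives the Jordan form J above.

J = [[4, 1, 0], [0, 4, 1], [0, 0, 4]]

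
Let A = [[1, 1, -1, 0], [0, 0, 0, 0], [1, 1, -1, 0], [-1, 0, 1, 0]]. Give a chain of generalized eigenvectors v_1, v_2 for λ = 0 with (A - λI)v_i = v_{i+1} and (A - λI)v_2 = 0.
v_1 = [[1, 1, 2, -1]]^T, v_2 = [[0, 0, 0, 1]]^T

We seek v_1 ∈ ker(A^2) \ ker(A), then set v_{i+1} = A v_i.

One such chain is v_1 = [[1, 1, 2, -1]]^T, v_2 = [[0, 0, 0, 1]]^T. Check: A v_2 = [[0, 0, 0, 0]]^T = 0.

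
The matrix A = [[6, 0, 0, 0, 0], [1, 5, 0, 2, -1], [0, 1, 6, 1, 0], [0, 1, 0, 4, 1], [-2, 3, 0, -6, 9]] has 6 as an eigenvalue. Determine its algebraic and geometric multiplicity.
algebraic multiplicity 5, geometric multiplicity 2

The characteristic polynomial is (x - 6)^5, so the factor x - 6 appears with exponent 5: the algebraic multiplicity is 5.

rank(A - 6I) = 3, so the eigenspace has dimension 5 - 3 = 2: the geometric multiplicity is 2.

Since 2 < 5, A is not diagonalizable.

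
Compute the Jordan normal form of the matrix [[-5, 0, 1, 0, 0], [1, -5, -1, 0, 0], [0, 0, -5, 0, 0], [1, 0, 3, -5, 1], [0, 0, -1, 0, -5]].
J = [[-5, 1, 0, 0, 0], [0, -5, 1, 0, 0], [0, 0, -5, 0, 0], [0, 0, 0, -5, 1], [0, 0, 0, 0, -5]]

The characteristic polynomial is det(xI - A) = (x + 5)^5, so the eigenvalues are -5 (algebraic multiplicity 5).

For λ = -5: rank(A + 5I) = 3, rank((A + 5I)^2) = 1, rank((A + 5I)^3) = 0. The eigenspace has dimension 5 - 3 = 2, so there are 2 Jordan blocks; the rank sequence gives block sizes [3, 2].

Assembling the blocks gives the Jordan form J above.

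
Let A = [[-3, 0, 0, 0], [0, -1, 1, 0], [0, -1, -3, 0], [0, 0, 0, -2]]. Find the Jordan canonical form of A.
J = [[-3, 0, 0, 0], [0, -2, 1, 0], [0, 0, -2, 0], [0, 0, 0, -2]]

The characteristic polynomial is det(xI - A) = (x + 2)^3(x + 3), so the eigenvalues are -3 (algebraic multiplicity 1), -2 (algebraic multiplicity 3).

For λ = -3: algebraic multiplicity 1 gives one 1×1 block.

For λ = -2: rank(A + 2I) = 2, rank((A + 2I)^2) = 1. The eigenspace has dimension 4 - 2 = 2, so there are 2 Jordan blocks; the rank sequence gives block sizes [2, 1].

Assembling the blocks gives the Jordan form J above.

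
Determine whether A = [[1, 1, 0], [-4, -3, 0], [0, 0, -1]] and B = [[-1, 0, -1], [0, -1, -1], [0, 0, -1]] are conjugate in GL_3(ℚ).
Yes.

Two matrices over a field are similar if and only if they have the same invariant factors.

Both A and B have characteristic polynomial (x + 1)^3 and minimal polynomial (x + 1)^2. Computing further, both have invariant factors x + 1, (x + 1)^2. Hence A and B are similar.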